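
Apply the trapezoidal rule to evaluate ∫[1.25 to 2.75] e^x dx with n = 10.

f(x) = e^x
a = 1.25, b = 2.75, n = 10
h = (b - a)/n = 0.150000

Trapezoidal rule: (h/2)[f(x₀) + 2f(x₁) + 2f(x₂) + ... + f(xₙ)]

x_0 = 1.2500, f(x_0) = 3.490343, coefficient = 1
x_1 = 1.4000, f(x_1) = 4.055200, coefficient = 2
x_2 = 1.5500, f(x_2) = 4.711470, coefficient = 2
x_3 = 1.7000, f(x_3) = 5.473947, coefficient = 2
x_4 = 1.8500, f(x_4) = 6.359820, coefficient = 2
x_5 = 2.0000, f(x_5) = 7.389056, coefficient = 2
x_6 = 2.1500, f(x_6) = 8.584858, coefficient = 2
x_7 = 2.3000, f(x_7) = 9.974182, coefficient = 2
x_8 = 2.4500, f(x_8) = 11.588347, coefficient = 2
x_9 = 2.6000, f(x_9) = 13.463738, coefficient = 2
x_10 = 2.7500, f(x_10) = 15.642632, coefficient = 1

I ≈ (0.150000/2) × 162.334212 = 12.175066
Exact value: 12.152289
Error: 0.022777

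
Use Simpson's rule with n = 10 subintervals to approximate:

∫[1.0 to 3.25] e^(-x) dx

f(x) = e^(-x)
a = 1.0, b = 3.25, n = 10
h = (b - a)/n = 0.225000

Simpson's rule: (h/3)[f(x₀) + 4f(x₁) + 2f(x₂) + ... + f(xₙ)]

x_0 = 1.0000, f(x_0) = 0.367879, coefficient = 1
x_1 = 1.2250, f(x_1) = 0.293758, coefficient = 4
x_2 = 1.4500, f(x_2) = 0.234570, coefficient = 2
x_3 = 1.6750, f(x_3) = 0.187308, coefficient = 4
x_4 = 1.9000, f(x_4) = 0.149569, coefficient = 2
x_5 = 2.1250, f(x_5) = 0.119433, coefficient = 4
x_6 = 2.3500, f(x_6) = 0.095369, coefficient = 2
x_7 = 2.5750, f(x_7) = 0.076154, coefficient = 4
x_8 = 2.8000, f(x_8) = 0.060810, coefficient = 2
x_9 = 3.0250, f(x_9) = 0.048558, coefficient = 4
x_10 = 3.2500, f(x_10) = 0.038774, coefficient = 1

I ≈ (0.225000/3) × 4.388132 = 0.329110
Exact value: 0.329105
Error: 0.000005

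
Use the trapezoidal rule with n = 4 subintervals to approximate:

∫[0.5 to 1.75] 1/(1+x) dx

f(x) = 1/(1+x)
a = 0.5, b = 1.75, n = 4
h = (b - a)/n = 0.312500

Trapezoidal rule: (h/2)[f(x₀) + 2f(x₁) + 2f(x₂) + ... + f(xₙ)]

x_0 = 0.5000, f(x_0) = 0.666667, coefficient = 1
x_1 = 0.8125, f(x_1) = 0.551724, coefficient = 2
x_2 = 1.1250, f(x_2) = 0.470588, coefficient = 2
x_3 = 1.4375, f(x_3) = 0.410256, coefficient = 2
x_4 = 1.7500, f(x_4) = 0.363636, coefficient = 1

I ≈ (0.312500/2) × 3.895441 = 0.608663
Exact value: 0.606136
Error: 0.002527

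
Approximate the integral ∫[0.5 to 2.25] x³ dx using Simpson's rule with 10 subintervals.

f(x) = x³
a = 0.5, b = 2.25, n = 10
h = (b - a)/n = 0.175000

Simpson's rule: (h/3)[f(x₀) + 4f(x₁) + 2f(x₂) + ... + f(xₙ)]

x_0 = 0.5000, f(x_0) = 0.125000, coefficient = 1
x_1 = 0.6750, f(x_1) = 0.307547, coefficient = 4
x_2 = 0.8500, f(x_2) = 0.614125, coefficient = 2
x_3 = 1.0250, f(x_3) = 1.076891, coefficient = 4
x_4 = 1.2000, f(x_4) = 1.728000, coefficient = 2
x_5 = 1.3750, f(x_5) = 2.599609, coefficient = 4
x_6 = 1.5500, f(x_6) = 3.723875, coefficient = 2
x_7 = 1.7250, f(x_7) = 5.132953, coefficient = 4
x_8 = 1.9000, f(x_8) = 6.859000, coefficient = 2
x_9 = 2.0750, f(x_9) = 8.934172, coefficient = 4
x_10 = 2.2500, f(x_10) = 11.390625, coefficient = 1

I ≈ (0.175000/3) × 109.570312 = 6.391602
Exact value: 6.391602
Error: 0.000000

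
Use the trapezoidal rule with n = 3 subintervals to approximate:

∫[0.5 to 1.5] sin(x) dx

f(x) = sin(x)
a = 0.5, b = 1.5, n = 3
h = (b - a)/n = 0.333333

Trapezoidal rule: (h/2)[f(x₀) + 2f(x₁) + 2f(x₂) + ... + f(xₙ)]

x_0 = 0.5000, f(x_0) = 0.479426, coefficient = 1
x_1 = 0.8333, f(x_1) = 0.740177, coefficient = 2
x_2 = 1.1667, f(x_2) = 0.919445, coefficient = 2
x_3 = 1.5000, f(x_3) = 0.997495, coefficient = 1

I ≈ (0.333333/2) × 4.796164 = 0.799361
Exact value: 0.806845
Error: 0.007485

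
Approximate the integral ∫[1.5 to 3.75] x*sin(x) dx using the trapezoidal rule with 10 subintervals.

f(x) = x*sin(x)
a = 1.5, b = 3.75, n = 10
h = (b - a)/n = 0.225000

Trapezoidal rule: (h/2)[f(x₀) + 2f(x₁) + 2f(x₂) + ... + f(xₙ)]

x_0 = 1.5000, f(x_0) = 1.496242, coefficient = 1
x_1 = 1.7250, f(x_1) = 1.704531, coefficient = 2
x_2 = 1.9500, f(x_2) = 1.811471, coefficient = 2
x_3 = 2.1750, f(x_3) = 1.789927, coefficient = 2
x_4 = 2.4000, f(x_4) = 1.621112, coefficient = 2
x_5 = 2.6250, f(x_5) = 1.296541, coefficient = 2
x_6 = 2.8500, f(x_6) = 0.819312, coefficient = 2
x_7 = 3.0750, f(x_7) = 0.204621, coefficient = 2
x_8 = 3.3000, f(x_8) = -0.520561, coefficient = 2
x_9 = 3.5250, f(x_9) = -1.318641, coefficient = 2
x_10 = 3.7500, f(x_10) = -2.143355, coefficient = 1

I ≈ (0.225000/2) × 14.169514 = 1.594070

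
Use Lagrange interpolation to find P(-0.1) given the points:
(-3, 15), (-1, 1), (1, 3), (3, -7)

Lagrange interpolation formula:
P(x) = Σ yᵢ × Lᵢ(x)
where Lᵢ(x) = Π_{j≠i} (x - xⱼ)/(xᵢ - xⱼ)

L_0(-0.1) = (-0.1 - (-1))/(-3 - (-1)) × (-0.1 - 1)/(-3 - 1) × (-0.1 - 3)/(-3 - 3) = -0.063938
L_1(-0.1) = (-0.1 - (-3))/(-1 - (-3)) × (-0.1 - 1)/(-1 - 1) × (-0.1 - 3)/(-1 - 3) = 0.618062
L_2(-0.1) = (-0.1 - (-3))/(1 - (-3)) × (-0.1 - (-1))/(1 - (-1)) × (-0.1 - 3)/(1 - 3) = 0.505687
L_3(-0.1) = (-0.1 - (-3))/(3 - (-3)) × (-0.1 - (-1))/(3 - (-1)) × (-0.1 - 1)/(3 - 1) = -0.059813

P(-0.1) = 15×L_0(-0.1) + 1×L_1(-0.1) + 3×L_2(-0.1) + (-7)×L_3(-0.1)
P(-0.1) = 1.594750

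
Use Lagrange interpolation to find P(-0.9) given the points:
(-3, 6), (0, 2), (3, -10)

Lagrange interpolation formula:
P(x) = Σ yᵢ × Lᵢ(x)
where Lᵢ(x) = Π_{j≠i} (x - xⱼ)/(xᵢ - xⱼ)

L_0(-0.9) = (-0.9 - 0)/(-3 - 0) × (-0.9 - 3)/(-3 - 3) = 0.195000
L_1(-0.9) = (-0.9 - (-3))/(0 - (-3)) × (-0.9 - 3)/(0 - 3) = 0.910000
L_2(-0.9) = (-0.9 - (-3))/(3 - (-3)) × (-0.9 - 0)/(3 - 0) = -0.105000

P(-0.9) = 6×L_0(-0.9) + 2×L_1(-0.9) + (-10)×L_2(-0.9)
P(-0.9) = 4.040000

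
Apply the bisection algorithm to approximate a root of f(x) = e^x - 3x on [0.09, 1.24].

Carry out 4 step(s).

f(x) = e^x - 3x
Initial interval: [0.09, 1.24]

Iteration 1:
  c_1 = (0.090000 + 1.240000)/2 = 0.665000
  f(c_1) = f(0.665000) = -0.050509
  f(a) × f(c) < 0, new interval: [0.090000, 0.665000]
Iteration 2:
  c_2 = (0.090000 + 0.665000)/2 = 0.377500
  f(c_2) = f(0.377500) = 0.326133
  f(a) × f(c) ≥ 0, new interval: [0.377500, 0.665000]
Iteration 3:
  c_3 = (0.377500 + 0.665000)/2 = 0.521250
  f(c_3) = f(0.521250) = 0.120381
  f(a) × f(c) ≥ 0, new interval: [0.521250, 0.665000]
Iteration 4:
  c_4 = (0.521250 + 0.665000)/2 = 0.593125
  f(c_4) = f(0.593125) = 0.030260
  f(a) × f(c) ≥ 0, new interval: [0.593125, 0.665000]

After 4 iteration(s), the approximation is c_4 = 0.593125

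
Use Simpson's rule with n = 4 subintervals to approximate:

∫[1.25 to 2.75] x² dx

f(x) = x²
a = 1.25, b = 2.75, n = 4
h = (b - a)/n = 0.375000

Simpson's rule: (h/3)[f(x₀) + 4f(x₁) + 2f(x₂) + ... + f(xₙ)]

x_0 = 1.2500, f(x_0) = 1.562500, coefficient = 1
x_1 = 1.6250, f(x_1) = 2.640625, coefficient = 4
x_2 = 2.0000, f(x_2) = 4.000000, coefficient = 2
x_3 = 2.3750, f(x_3) = 5.640625, coefficient = 4
x_4 = 2.7500, f(x_4) = 7.562500, coefficient = 1

I ≈ (0.375000/3) × 50.250000 = 6.281250
Exact value: 6.281250
Error: 0.000000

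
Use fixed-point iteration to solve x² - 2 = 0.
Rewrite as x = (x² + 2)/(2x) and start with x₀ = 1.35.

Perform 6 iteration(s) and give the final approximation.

Equation: x² - 2 = 0
Fixed-point form: x = (x² + 2)/(2x)
x₀ = 1.35

x_1 = g(1.350000) = 1.415741
x_2 = g(1.415741) = 1.414214
x_3 = g(1.414214) = 1.414214
x_4 = g(1.414214) = 1.414214
x_5 = g(1.414214) = 1.414214
x_6 = g(1.414214) = 1.414214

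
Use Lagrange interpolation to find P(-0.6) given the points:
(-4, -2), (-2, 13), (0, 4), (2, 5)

Lagrange interpolation formula:
P(x) = Σ yᵢ × Lᵢ(x)
where Lᵢ(x) = Π_{j≠i} (x - xⱼ)/(xᵢ - xⱼ)

L_0(-0.6) = (-0.6 - (-2))/(-4 - (-2)) × (-0.6 - 0)/(-4 - 0) × (-0.6 - 2)/(-4 - 2) = -0.045500
L_1(-0.6) = (-0.6 - (-4))/(-2 - (-4)) × (-0.6 - 0)/(-2 - 0) × (-0.6 - 2)/(-2 - 2) = 0.331500
L_2(-0.6) = (-0.6 - (-4))/(0 - (-4)) × (-0.6 - (-2))/(0 - (-2)) × (-0.6 - 2)/(0 - 2) = 0.773500
L_3(-0.6) = (-0.6 - (-4))/(2 - (-4)) × (-0.6 - (-2))/(2 - (-2)) × (-0.6 - 0)/(2 - 0) = -0.059500

P(-0.6) = (-2)×L_0(-0.6) + 13×L_1(-0.6) + 4×L_2(-0.6) + 5×L_3(-0.6)
P(-0.6) = 7.197000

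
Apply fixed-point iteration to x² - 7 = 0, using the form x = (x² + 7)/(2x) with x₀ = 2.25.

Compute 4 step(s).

Equation: x² - 7 = 0
Fixed-point form: x = (x² + 7)/(2x)
x₀ = 2.25

x_1 = g(2.250000) = 2.680556
x_2 = g(2.680556) = 2.645977
x_3 = g(2.645977) = 2.645751
x_4 = g(2.645751) = 2.645751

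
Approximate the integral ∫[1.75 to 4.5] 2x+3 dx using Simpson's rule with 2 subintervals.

f(x) = 2x+3
a = 1.75, b = 4.5, n = 2
h = (b - a)/n = 1.375000

Simpson's rule: (h/3)[f(x₀) + 4f(x₁) + 2f(x₂) + ... + f(xₙ)]

x_0 = 1.7500, f(x_0) = 6.500000, coefficient = 1
x_1 = 3.1250, f(x_1) = 9.250000, coefficient = 4
x_2 = 4.5000, f(x_2) = 12.000000, coefficient = 1

I ≈ (1.375000/3) × 55.500000 = 25.437500
Exact value: 25.437500
Error: 0.000000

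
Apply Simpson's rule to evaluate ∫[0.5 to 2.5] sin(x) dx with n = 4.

f(x) = sin(x)
a = 0.5, b = 2.5, n = 4
h = (b - a)/n = 0.500000

Simpson's rule: (h/3)[f(x₀) + 4f(x₁) + 2f(x₂) + ... + f(xₙ)]

x_0 = 0.5000, f(x_0) = 0.479426, coefficient = 1
x_1 = 1.0000, f(x_1) = 0.841471, coefficient = 4
x_2 = 1.5000, f(x_2) = 0.997495, coefficient = 2
x_3 = 2.0000, f(x_3) = 0.909297, coefficient = 4
x_4 = 2.5000, f(x_4) = 0.598472, coefficient = 1

I ≈ (0.500000/3) × 10.075961 = 1.679327
Exact value: 1.678726
Error: 0.000601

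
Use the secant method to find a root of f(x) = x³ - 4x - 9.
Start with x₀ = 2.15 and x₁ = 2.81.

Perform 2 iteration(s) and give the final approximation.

f(x) = x³ - 4x - 9
x₀ = 2.15, x₁ = 2.81

Secant formula: x_{n+1} = x_n - f(x_n)(x_n - x_{n-1})/(f(x_n) - f(x_{n-1}))

Iteration 1:
  f(2.150000) = -7.661625
  f(2.810000) = 1.948041
  x_2 = 2.810000 - 1.948041×(2.810000 - 2.150000)/(1.948041 - (-7.661625))
       = 2.676207
Iteration 2:
  f(2.810000) = 1.948041
  f(2.676207) = -0.537611
  x_3 = 2.676207 - (-0.537611)×(2.676207 - 2.810000)/(-0.537611 - 1.948041)
       = 2.705144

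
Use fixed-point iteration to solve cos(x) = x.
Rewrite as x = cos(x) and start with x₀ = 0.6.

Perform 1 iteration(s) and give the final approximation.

Equation: cos(x) = x
Fixed-point form: x = cos(x)
x₀ = 0.6

x_1 = g(0.600000) = 0.825336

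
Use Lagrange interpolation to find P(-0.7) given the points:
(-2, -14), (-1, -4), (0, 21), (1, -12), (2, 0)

Lagrange interpolation formula:
P(x) = Σ yᵢ × Lᵢ(x)
where Lᵢ(x) = Π_{j≠i} (x - xⱼ)/(xᵢ - xⱼ)

L_0(-0.7) = (-0.7 - (-1))/(-2 - (-1)) × (-0.7 - 0)/(-2 - 0) × (-0.7 - 1)/(-2 - 1) × (-0.7 - 2)/(-2 - 2) = -0.040163
L_1(-0.7) = (-0.7 - (-2))/(-1 - (-2)) × (-0.7 - 0)/(-1 - 0) × (-0.7 - 1)/(-1 - 1) × (-0.7 - 2)/(-1 - 2) = 0.696150
L_2(-0.7) = (-0.7 - (-2))/(0 - (-2)) × (-0.7 - (-1))/(0 - (-1)) × (-0.7 - 1)/(0 - 1) × (-0.7 - 2)/(0 - 2) = 0.447525
L_3(-0.7) = (-0.7 - (-2))/(1 - (-2)) × (-0.7 - (-1))/(1 - (-1)) × (-0.7 - 0)/(1 - 0) × (-0.7 - 2)/(1 - 2) = -0.122850
L_4(-0.7) = (-0.7 - (-2))/(2 - (-2)) × (-0.7 - (-1))/(2 - (-1)) × (-0.7 - 0)/(2 - 0) × (-0.7 - 1)/(2 - 1) = 0.019338

P(-0.7) = (-14)×L_0(-0.7) + (-4)×L_1(-0.7) + 21×L_2(-0.7) + (-12)×L_3(-0.7) + 0×L_4(-0.7)
P(-0.7) = 8.649900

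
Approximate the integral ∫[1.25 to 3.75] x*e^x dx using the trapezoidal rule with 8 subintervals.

f(x) = x*e^x
a = 1.25, b = 3.75, n = 8
h = (b - a)/n = 0.312500

Trapezoidal rule: (h/2)[f(x₀) + 2f(x₁) + 2f(x₂) + ... + f(xₙ)]

x_0 = 1.2500, f(x_0) = 4.362929, coefficient = 1
x_1 = 1.5625, f(x_1) = 7.454271, coefficient = 2
x_2 = 1.8750, f(x_2) = 12.226536, coefficient = 2
x_3 = 2.1875, f(x_3) = 19.496975, coefficient = 2
x_4 = 2.5000, f(x_4) = 30.456235, coefficient = 2
x_5 = 2.8125, f(x_5) = 46.832330, coefficient = 2
x_6 = 3.1250, f(x_6) = 71.124672, coefficient = 2
x_7 = 3.4375, f(x_7) = 106.937491, coefficient = 2
x_8 = 3.7500, f(x_8) = 159.454058, coefficient = 1

I ≈ (0.312500/2) × 752.874004 = 117.636563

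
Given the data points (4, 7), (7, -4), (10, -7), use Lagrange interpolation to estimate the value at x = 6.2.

Lagrange interpolation formula:
P(x) = Σ yᵢ × Lᵢ(x)
where Lᵢ(x) = Π_{j≠i} (x - xⱼ)/(xᵢ - xⱼ)

L_0(6.2) = (6.2 - 7)/(4 - 7) × (6.2 - 10)/(4 - 10) = 0.168889
L_1(6.2) = (6.2 - 4)/(7 - 4) × (6.2 - 10)/(7 - 10) = 0.928889
L_2(6.2) = (6.2 - 4)/(10 - 4) × (6.2 - 7)/(10 - 7) = -0.097778

P(6.2) = 7×L_0(6.2) + (-4)×L_1(6.2) + (-7)×L_2(6.2)
P(6.2) = -1.848889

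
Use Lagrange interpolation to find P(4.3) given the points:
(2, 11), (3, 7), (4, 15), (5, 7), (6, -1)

Lagrange interpolation formula:
P(x) = Σ yᵢ × Lᵢ(x)
where Lᵢ(x) = Π_{j≠i} (x - xⱼ)/(xᵢ - xⱼ)

L_0(4.3) = (4.3 - 3)/(2 - 3) × (4.3 - 4)/(2 - 4) × (4.3 - 5)/(2 - 5) × (4.3 - 6)/(2 - 6) = 0.019337
L_1(4.3) = (4.3 - 2)/(3 - 2) × (4.3 - 4)/(3 - 4) × (4.3 - 5)/(3 - 5) × (4.3 - 6)/(3 - 6) = -0.136850
L_2(4.3) = (4.3 - 2)/(4 - 2) × (4.3 - 3)/(4 - 3) × (4.3 - 5)/(4 - 5) × (4.3 - 6)/(4 - 6) = 0.889525
L_3(4.3) = (4.3 - 2)/(5 - 2) × (4.3 - 3)/(5 - 3) × (4.3 - 4)/(5 - 4) × (4.3 - 6)/(5 - 6) = 0.254150
L_4(4.3) = (4.3 - 2)/(6 - 2) × (4.3 - 3)/(6 - 3) × (4.3 - 4)/(6 - 4) × (4.3 - 5)/(6 - 5) = -0.026162

P(4.3) = 11×L_0(4.3) + 7×L_1(4.3) + 15×L_2(4.3) + 7×L_3(4.3) + (-1)×L_4(4.3)
P(4.3) = 14.402850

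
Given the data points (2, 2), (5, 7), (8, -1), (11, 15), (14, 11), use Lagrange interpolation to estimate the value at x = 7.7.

Lagrange interpolation formula:
P(x) = Σ yᵢ × Lᵢ(x)
where Lᵢ(x) = Π_{j≠i} (x - xⱼ)/(xᵢ - xⱼ)

L_0(7.7) = (7.7 - 5)/(2 - 5) × (7.7 - 8)/(2 - 8) × (7.7 - 11)/(2 - 11) × (7.7 - 14)/(2 - 14) = -0.008662
L_1(7.7) = (7.7 - 2)/(5 - 2) × (7.7 - 8)/(5 - 8) × (7.7 - 11)/(5 - 11) × (7.7 - 14)/(5 - 14) = 0.073150
L_2(7.7) = (7.7 - 2)/(8 - 2) × (7.7 - 5)/(8 - 5) × (7.7 - 11)/(8 - 11) × (7.7 - 14)/(8 - 14) = 0.987525
L_3(7.7) = (7.7 - 2)/(11 - 2) × (7.7 - 5)/(11 - 5) × (7.7 - 8)/(11 - 8) × (7.7 - 14)/(11 - 14) = -0.059850
L_4(7.7) = (7.7 - 2)/(14 - 2) × (7.7 - 5)/(14 - 5) × (7.7 - 8)/(14 - 8) × (7.7 - 11)/(14 - 11) = 0.007837

P(7.7) = 2×L_0(7.7) + 7×L_1(7.7) + (-1)×L_2(7.7) + 15×L_3(7.7) + 11×L_4(7.7)
P(7.7) = -1.304337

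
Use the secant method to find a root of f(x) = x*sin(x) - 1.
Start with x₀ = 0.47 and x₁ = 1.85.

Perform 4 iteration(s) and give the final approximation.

f(x) = x*sin(x) - 1
x₀ = 0.47, x₁ = 1.85

Secant formula: x_{n+1} = x_n - f(x_n)(x_n - x_{n-1})/(f(x_n) - f(x_{n-1}))

Iteration 1:
  f(0.470000) = -0.787143
  f(1.850000) = 0.778359
  x_2 = 1.850000 - 0.778359×(1.850000 - 0.470000)/(0.778359 - (-0.787143))
       = 1.163872
Iteration 2:
  f(1.850000) = 0.778359
  f(1.163872) = 0.068833
  x_3 = 1.163872 - 0.068833×(1.163872 - 1.850000)/(0.068833 - 0.778359)
       = 1.097309
Iteration 3:
  f(1.163872) = 0.068833
  f(1.097309) = -0.023413
  x_4 = 1.097309 - (-0.023413)×(1.097309 - 1.163872)/(-0.023413 - 0.068833)
       = 1.114203
Iteration 4:
  f(1.097309) = -0.023413
  f(1.114203) = 0.000064
  x_5 = 1.114203 - 0.000064×(1.114203 - 1.097309)/(0.000064 - (-0.023413))
       = 1.114157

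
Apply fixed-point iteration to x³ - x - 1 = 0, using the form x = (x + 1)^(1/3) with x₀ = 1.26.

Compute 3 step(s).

Equation: x³ - x - 1 = 0
Fixed-point form: x = (x + 1)^(1/3)
x₀ = 1.26

x_1 = g(1.260000) = 1.312309
x_2 = g(1.312309) = 1.322357
x_3 = g(1.322357) = 1.324269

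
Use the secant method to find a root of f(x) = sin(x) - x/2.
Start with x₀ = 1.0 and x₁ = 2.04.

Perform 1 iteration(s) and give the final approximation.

f(x) = sin(x) - x/2
x₀ = 1.0, x₁ = 2.04

Secant formula: x_{n+1} = x_n - f(x_n)(x_n - x_{n-1})/(f(x_n) - f(x_{n-1}))

Iteration 1:
  f(1.000000) = 0.341471
  f(2.040000) = -0.128071
  x_2 = 2.040000 - (-0.128071)×(2.040000 - 1.000000)/(-0.128071 - 0.341471)
       = 1.756332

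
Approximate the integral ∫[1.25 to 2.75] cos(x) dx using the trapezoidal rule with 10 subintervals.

f(x) = cos(x)
a = 1.25, b = 2.75, n = 10
h = (b - a)/n = 0.150000

Trapezoidal rule: (h/2)[f(x₀) + 2f(x₁) + 2f(x₂) + ... + f(xₙ)]

x_0 = 1.2500, f(x_0) = 0.315322, coefficient = 1
x_1 = 1.4000, f(x_1) = 0.169967, coefficient = 2
x_2 = 1.5500, f(x_2) = 0.020795, coefficient = 2
x_3 = 1.7000, f(x_3) = -0.128844, coefficient = 2
x_4 = 1.8500, f(x_4) = -0.275590, coefficient = 2
x_5 = 2.0000, f(x_5) = -0.416147, coefficient = 2
x_6 = 2.1500, f(x_6) = -0.547358, coefficient = 2
x_7 = 2.3000, f(x_7) = -0.666276, coefficient = 2
x_8 = 2.4500, f(x_8) = -0.770231, coefficient = 2
x_9 = 2.6000, f(x_9) = -0.856889, coefficient = 2
x_10 = 2.7500, f(x_10) = -0.924302, coefficient = 1

I ≈ (0.150000/2) × -7.550127 = -0.566259
Exact value: -0.567324
Error: 0.001064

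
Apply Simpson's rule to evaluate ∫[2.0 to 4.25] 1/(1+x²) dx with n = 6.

f(x) = 1/(1+x²)
a = 2.0, b = 4.25, n = 6
h = (b - a)/n = 0.375000

Simpson's rule: (h/3)[f(x₀) + 4f(x₁) + 2f(x₂) + ... + f(xₙ)]

x_0 = 2.0000, f(x_0) = 0.200000, coefficient = 1
x_1 = 2.3750, f(x_1) = 0.150588, coefficient = 4
x_2 = 2.7500, f(x_2) = 0.116788, coefficient = 2
x_3 = 3.1250, f(x_3) = 0.092888, coefficient = 4
x_4 = 3.5000, f(x_4) = 0.075472, coefficient = 2
x_5 = 3.8750, f(x_5) = 0.062439, coefficient = 4
x_6 = 4.2500, f(x_6) = 0.052459, coefficient = 1

I ≈ (0.375000/3) × 1.860641 = 0.232580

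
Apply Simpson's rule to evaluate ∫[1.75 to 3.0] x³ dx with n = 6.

f(x) = x³
a = 1.75, b = 3.0, n = 6
h = (b - a)/n = 0.208333

Simpson's rule: (h/3)[f(x₀) + 4f(x₁) + 2f(x₂) + ... + f(xₙ)]

x_0 = 1.7500, f(x_0) = 5.359375, coefficient = 1
x_1 = 1.9583, f(x_1) = 7.510344, coefficient = 4
x_2 = 2.1667, f(x_2) = 10.171296, coefficient = 2
x_3 = 2.3750, f(x_3) = 13.396484, coefficient = 4
x_4 = 2.5833, f(x_4) = 17.240162, coefficient = 2
x_5 = 2.7917, f(x_5) = 21.756583, coefficient = 4
x_6 = 3.0000, f(x_6) = 27.000000, coefficient = 1

I ≈ (0.208333/3) × 257.835938 = 17.905273
Exact value: 17.905273
Error: 0.000000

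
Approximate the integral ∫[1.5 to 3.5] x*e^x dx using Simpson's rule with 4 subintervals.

f(x) = x*e^x
a = 1.5, b = 3.5, n = 4
h = (b - a)/n = 0.500000

Simpson's rule: (h/3)[f(x₀) + 4f(x₁) + 2f(x₂) + ... + f(xₙ)]

x_0 = 1.5000, f(x_0) = 6.722534, coefficient = 1
x_1 = 2.0000, f(x_1) = 14.778112, coefficient = 4
x_2 = 2.5000, f(x_2) = 30.456235, coefficient = 2
x_3 = 3.0000, f(x_3) = 60.256611, coefficient = 4
x_4 = 3.5000, f(x_4) = 115.904082, coefficient = 1

I ≈ (0.500000/3) × 483.677977 = 80.612996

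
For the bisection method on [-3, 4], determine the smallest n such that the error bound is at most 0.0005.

We need (b-a)/2^n ≤ 0.0005
(4 - (-3))/2^n ≤ 0.0005
7/2^n ≤ 0.0005
2^n ≥ 14000
n ≥ log₂(14000) = 13.77
n ≥ 14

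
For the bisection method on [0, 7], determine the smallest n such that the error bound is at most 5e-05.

We need (b-a)/2^n ≤ 5e-05
(7 - 0)/2^n ≤ 5e-05
7/2^n ≤ 5e-05
2^n ≥ 140000
n ≥ log₂(140000) = 17.10
n ≥ 18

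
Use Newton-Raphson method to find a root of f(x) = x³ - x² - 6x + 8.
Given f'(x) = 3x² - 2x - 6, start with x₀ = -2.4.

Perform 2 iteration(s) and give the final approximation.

f(x) = x³ - x² - 6x + 8
f'(x) = 3x² - 2x - 6
x₀ = -2.4

Newton-Raphson formula: x_{n+1} = x_n - f(x_n)/f'(x_n)

Iteration 1:
  f(-2.400000) = 2.816000
  f'(-2.400000) = 16.080000
  x_1 = -2.400000 - 2.816000/16.080000 = -2.575124
Iteration 2:
  f(-2.575124) = -0.256853
  f'(-2.575124) = 19.044045
  x_2 = -2.575124 - (-0.256853)/19.044045 = -2.561637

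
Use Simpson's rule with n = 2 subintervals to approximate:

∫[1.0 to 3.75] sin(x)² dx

f(x) = sin(x)²
a = 1.0, b = 3.75, n = 2
h = (b - a)/n = 1.375000

Simpson's rule: (h/3)[f(x₀) + 4f(x₁) + 2f(x₂) + ... + f(xₙ)]

x_0 = 1.0000, f(x_0) = 0.708073, coefficient = 1
x_1 = 2.3750, f(x_1) = 0.481199, coefficient = 4
x_2 = 3.7500, f(x_2) = 0.326682, coefficient = 1

I ≈ (1.375000/3) × 2.959551 = 1.356461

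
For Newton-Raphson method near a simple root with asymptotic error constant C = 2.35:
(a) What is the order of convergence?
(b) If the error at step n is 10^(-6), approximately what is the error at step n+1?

(a) Newton-Raphson has quadratic (order 2) convergence near simple roots.
    This means |e_{n+1}| ≈ C|e_n|².

(b) With |e_n| = 10^(-6) and C = 2.35:
    |e_{n+1}| ≈ 2.35 × (10^(-6))² = 2.35 × 10^(-12)

(a) 2 (quadratic); (b) |e_{n+1}| ≈ 2.350e-12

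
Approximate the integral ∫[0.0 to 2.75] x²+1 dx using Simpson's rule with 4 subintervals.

f(x) = x²+1
a = 0.0, b = 2.75, n = 4
h = (b - a)/n = 0.687500

Simpson's rule: (h/3)[f(x₀) + 4f(x₁) + 2f(x₂) + ... + f(xₙ)]

x_0 = 0.0000, f(x_0) = 1.000000, coefficient = 1
x_1 = 0.6875, f(x_1) = 1.472656, coefficient = 4
x_2 = 1.3750, f(x_2) = 2.890625, coefficient = 2
x_3 = 2.0625, f(x_3) = 5.253906, coefficient = 4
x_4 = 2.7500, f(x_4) = 8.562500, coefficient = 1

I ≈ (0.687500/3) × 42.250000 = 9.682292
Exact value: 9.682292
Error: 0.000000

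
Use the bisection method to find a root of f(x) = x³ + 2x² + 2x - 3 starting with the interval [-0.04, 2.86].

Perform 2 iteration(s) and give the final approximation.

f(x) = x³ + 2x² + 2x - 3
Initial interval: [-0.04, 2.86]

Iteration 1:
  c_1 = (-0.040000 + 2.860000)/2 = 1.410000
  f(c_1) = f(1.410000) = 6.599421
  f(a) × f(c) < 0, new interval: [-0.040000, 1.410000]
Iteration 2:
  c_2 = (-0.040000 + 1.410000)/2 = 0.685000
  f(c_2) = f(0.685000) = -0.370131
  f(a) × f(c) ≥ 0, new interval: [0.685000, 1.410000]

After 2 iteration(s), the approximation is c_2 = 0.685000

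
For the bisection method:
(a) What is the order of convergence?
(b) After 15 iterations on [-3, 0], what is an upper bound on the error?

(a) Bisection has linear (order 1) convergence; the error is halved each step.

(b) Error bound = (b-a)/2^n = (0 - (-3))/2^{15}
    = 3/2^{15}

(a) 1 (linear); (b) error ≤ 9.16e-05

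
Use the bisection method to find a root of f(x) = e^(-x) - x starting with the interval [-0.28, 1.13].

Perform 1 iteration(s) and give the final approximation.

f(x) = e^(-x) - x
Initial interval: [-0.28, 1.13]

Iteration 1:
  c_1 = (-0.280000 + 1.130000)/2 = 0.425000
  f(c_1) = f(0.425000) = 0.228770
  f(a) × f(c) ≥ 0, new interval: [0.425000, 1.130000]

After 1 iteration(s), the approximation is c_1 = 0.425000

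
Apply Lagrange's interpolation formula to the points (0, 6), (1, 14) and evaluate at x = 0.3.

Lagrange interpolation formula:
P(x) = Σ yᵢ × Lᵢ(x)
where Lᵢ(x) = Π_{j≠i} (x - xⱼ)/(xᵢ - xⱼ)

L_0(0.3) = (0.3 - 1)/(0 - 1) = 0.700000
L_1(0.3) = (0.3 - 0)/(1 - 0) = 0.300000

P(0.3) = 6×L_0(0.3) + 14×L_1(0.3)
P(0.3) = 8.400000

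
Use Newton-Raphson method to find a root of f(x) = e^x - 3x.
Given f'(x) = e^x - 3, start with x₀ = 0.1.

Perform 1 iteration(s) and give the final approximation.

f(x) = e^x - 3x
f'(x) = e^x - 3
x₀ = 0.1

Newton-Raphson formula: x_{n+1} = x_n - f(x_n)/f'(x_n)

Iteration 1:
  f(0.100000) = 0.805171
  f'(0.100000) = -1.894829
  x_1 = 0.100000 - 0.805171/(-1.894829) = 0.524931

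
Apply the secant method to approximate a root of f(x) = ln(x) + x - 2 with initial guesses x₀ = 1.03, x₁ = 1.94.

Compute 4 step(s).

f(x) = ln(x) + x - 2
x₀ = 1.03, x₁ = 1.94

Secant formula: x_{n+1} = x_n - f(x_n)(x_n - x_{n-1})/(f(x_n) - f(x_{n-1}))

Iteration 1:
  f(1.030000) = -0.940441
  f(1.940000) = 0.602688
  x_2 = 1.940000 - 0.602688×(1.940000 - 1.030000)/(0.602688 - (-0.940441))
       = 1.584588
Iteration 2:
  f(1.940000) = 0.602688
  f(1.584588) = 0.044913
  x_3 = 1.584588 - 0.044913×(1.584588 - 1.940000)/(0.044913 - 0.602688)
       = 1.555970
Iteration 3:
  f(1.584588) = 0.044913
  f(1.555970) = -0.001931
  x_4 = 1.555970 - (-0.001931)×(1.555970 - 1.584588)/(-0.001931 - 0.044913)
       = 1.557150
Iteration 4:
  f(1.555970) = -0.001931
  f(1.557150) = 0.000007
  x_5 = 1.557150 - 0.000007×(1.557150 - 1.555970)/(0.000007 - (-0.001931))
       = 1.557146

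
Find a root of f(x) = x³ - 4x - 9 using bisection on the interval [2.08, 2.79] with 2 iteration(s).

f(x) = x³ - 4x - 9
Initial interval: [2.08, 2.79]

Iteration 1:
  c_1 = (2.080000 + 2.790000)/2 = 2.435000
  f(c_1) = f(2.435000) = -4.302337
  f(a) × f(c) ≥ 0, new interval: [2.435000, 2.790000]
Iteration 2:
  c_2 = (2.435000 + 2.790000)/2 = 2.612500
  f(c_2) = f(2.612500) = -1.619279
  f(a) × f(c) ≥ 0, new interval: [2.612500, 2.790000]

After 2 iteration(s), the approximation is c_2 = 2.612500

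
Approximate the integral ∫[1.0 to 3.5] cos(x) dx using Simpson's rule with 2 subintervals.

f(x) = cos(x)
a = 1.0, b = 3.5, n = 2
h = (b - a)/n = 1.250000

Simpson's rule: (h/3)[f(x₀) + 4f(x₁) + 2f(x₂) + ... + f(xₙ)]

x_0 = 1.0000, f(x_0) = 0.540302, coefficient = 1
x_1 = 2.2500, f(x_1) = -0.628174, coefficient = 4
x_2 = 3.5000, f(x_2) = -0.936457, coefficient = 1

I ≈ (1.250000/3) × -2.908849 = -1.212020
Exact value: -1.192254
Error: 0.019766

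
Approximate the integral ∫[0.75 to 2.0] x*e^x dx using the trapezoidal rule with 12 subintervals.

f(x) = x*e^x
a = 0.75, b = 2.0, n = 12
h = (b - a)/n = 0.104167

Trapezoidal rule: (h/2)[f(x₀) + 2f(x₁) + 2f(x₂) + ... + f(xₙ)]

x_0 = 0.7500, f(x_0) = 1.587750, coefficient = 1
x_1 = 0.8542, f(x_1) = 2.006793, coefficient = 2
x_2 = 0.9583, f(x_2) = 2.498708, coefficient = 2
x_3 = 1.0625, f(x_3) = 3.074446, coefficient = 2
x_4 = 1.1667, f(x_4) = 3.746482, coefficient = 2
x_5 = 1.2708, f(x_5) = 4.529023, coefficient = 2
x_6 = 1.3750, f(x_6) = 5.438230, coefficient = 2
x_7 = 1.4792, f(x_7) = 6.492486, coefficient = 2
x_8 = 1.5833, f(x_8) = 7.712679, coefficient = 2
x_9 = 1.6875, f(x_9) = 9.122539, coefficient = 2
x_10 = 1.7917, f(x_10) = 10.749002, coefficient = 2
x_11 = 1.8958, f(x_11) = 12.622638, coefficient = 2
x_12 = 2.0000, f(x_12) = 14.778112, coefficient = 1

I ≈ (0.104167/2) × 152.351914 = 7.934996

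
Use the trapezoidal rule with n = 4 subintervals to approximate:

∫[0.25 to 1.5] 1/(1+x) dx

f(x) = 1/(1+x)
a = 0.25, b = 1.5, n = 4
h = (b - a)/n = 0.312500

Trapezoidal rule: (h/2)[f(x₀) + 2f(x₁) + 2f(x₂) + ... + f(xₙ)]

x_0 = 0.2500, f(x_0) = 0.800000, coefficient = 1
x_1 = 0.5625, f(x_1) = 0.640000, coefficient = 2
x_2 = 0.8750, f(x_2) = 0.533333, coefficient = 2
x_3 = 1.1875, f(x_3) = 0.457143, coefficient = 2
x_4 = 1.5000, f(x_4) = 0.400000, coefficient = 1

I ≈ (0.312500/2) × 4.460952 = 0.697024
Exact value: 0.693147
Error: 0.003877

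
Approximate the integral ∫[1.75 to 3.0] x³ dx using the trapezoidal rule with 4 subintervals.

f(x) = x³
a = 1.75, b = 3.0, n = 4
h = (b - a)/n = 0.312500

Trapezoidal rule: (h/2)[f(x₀) + 2f(x₁) + 2f(x₂) + ... + f(xₙ)]

x_0 = 1.7500, f(x_0) = 5.359375, coefficient = 1
x_1 = 2.0625, f(x_1) = 8.773682, coefficient = 2
x_2 = 2.3750, f(x_2) = 13.396484, coefficient = 2
x_3 = 2.6875, f(x_3) = 19.410889, coefficient = 2
x_4 = 3.0000, f(x_4) = 27.000000, coefficient = 1

I ≈ (0.312500/2) × 115.521484 = 18.050232
Exact value: 17.905273
Error: 0.144958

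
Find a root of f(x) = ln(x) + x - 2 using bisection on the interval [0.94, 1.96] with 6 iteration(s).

f(x) = ln(x) + x - 2
Initial interval: [0.94, 1.96]

Iteration 1:
  c_1 = (0.940000 + 1.960000)/2 = 1.450000
  f(c_1) = f(1.450000) = -0.178436
  f(a) × f(c) ≥ 0, new interval: [1.450000, 1.960000]
Iteration 2:
  c_2 = (1.450000 + 1.960000)/2 = 1.705000
  f(c_2) = f(1.705000) = 0.238565
  f(a) × f(c) < 0, new interval: [1.450000, 1.705000]
Iteration 3:
  c_3 = (1.450000 + 1.705000)/2 = 1.577500
  f(c_3) = f(1.577500) = 0.033341
  f(a) × f(c) < 0, new interval: [1.450000, 1.577500]
Iteration 4:
  c_4 = (1.450000 + 1.577500)/2 = 1.513750
  f(c_4) = f(1.513750) = -0.071660
  f(a) × f(c) ≥ 0, new interval: [1.513750, 1.577500]
Iteration 5:
  c_5 = (1.513750 + 1.577500)/2 = 1.545625
  f(c_5) = f(1.545625) = -0.018947
  f(a) × f(c) ≥ 0, new interval: [1.545625, 1.577500]
Iteration 6:
  c_6 = (1.545625 + 1.577500)/2 = 1.561562
  f(c_6) = f(1.561562) = 0.007249
  f(a) × f(c) < 0, new interval: [1.545625, 1.561562]

After 6 iteration(s), the approximation is c_6 = 1.561562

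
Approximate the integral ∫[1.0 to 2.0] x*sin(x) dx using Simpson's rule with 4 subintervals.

f(x) = x*sin(x)
a = 1.0, b = 2.0, n = 4
h = (b - a)/n = 0.250000

Simpson's rule: (h/3)[f(x₀) + 4f(x₁) + 2f(x₂) + ... + f(xₙ)]

x_0 = 1.0000, f(x_0) = 0.841471, coefficient = 1
x_1 = 1.2500, f(x_1) = 1.186231, coefficient = 4
x_2 = 1.5000, f(x_2) = 1.496242, coefficient = 2
x_3 = 1.7500, f(x_3) = 1.721975, coefficient = 4
x_4 = 2.0000, f(x_4) = 1.818595, coefficient = 1

I ≈ (0.250000/3) × 17.285376 = 1.440448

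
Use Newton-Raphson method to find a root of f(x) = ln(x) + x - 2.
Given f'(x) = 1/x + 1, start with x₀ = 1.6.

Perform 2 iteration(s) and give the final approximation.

f(x) = ln(x) + x - 2
f'(x) = 1/x + 1
x₀ = 1.6

Newton-Raphson formula: x_{n+1} = x_n - f(x_n)/f'(x_n)

Iteration 1:
  f(1.600000) = 0.070004
  f'(1.600000) = 1.625000
  x_1 = 1.600000 - 0.070004/1.625000 = 1.556921
Iteration 2:
  f(1.556921) = -0.000369
  f'(1.556921) = 1.642293
  x_2 = 1.556921 - (-0.000369)/1.642293 = 1.557146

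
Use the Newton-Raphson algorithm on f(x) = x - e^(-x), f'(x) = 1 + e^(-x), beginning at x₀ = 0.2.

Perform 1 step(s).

f(x) = x - e^(-x)
f'(x) = 1 + e^(-x)
x₀ = 0.2

Newton-Raphson formula: x_{n+1} = x_n - f(x_n)/f'(x_n)

Iteration 1:
  f(0.200000) = -0.618731
  f'(0.200000) = 1.818731
  x_1 = 0.200000 - (-0.618731)/1.818731 = 0.540199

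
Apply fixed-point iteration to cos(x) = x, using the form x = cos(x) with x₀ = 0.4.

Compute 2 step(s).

Equation: cos(x) = x
Fixed-point form: x = cos(x)
x₀ = 0.4

x_1 = g(0.400000) = 0.921061
x_2 = g(0.921061) = 0.604976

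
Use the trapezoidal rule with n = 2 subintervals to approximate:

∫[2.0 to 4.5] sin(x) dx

f(x) = sin(x)
a = 2.0, b = 4.5, n = 2
h = (b - a)/n = 1.250000

Trapezoidal rule: (h/2)[f(x₀) + 2f(x₁) + 2f(x₂) + ... + f(xₙ)]

x_0 = 2.0000, f(x_0) = 0.909297, coefficient = 1
x_1 = 3.2500, f(x_1) = -0.108195, coefficient = 2
x_2 = 4.5000, f(x_2) = -0.977530, coefficient = 1

I ≈ (1.250000/2) × -0.284623 = -0.177889
Exact value: -0.205351
Error: 0.027462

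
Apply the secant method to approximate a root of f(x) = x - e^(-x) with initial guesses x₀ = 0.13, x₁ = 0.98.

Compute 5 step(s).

f(x) = x - e^(-x)
x₀ = 0.13, x₁ = 0.98

Secant formula: x_{n+1} = x_n - f(x_n)(x_n - x_{n-1})/(f(x_n) - f(x_{n-1}))

Iteration 1:
  f(0.130000) = -0.748095
  f(0.980000) = 0.604689
  x_2 = 0.980000 - 0.604689×(0.980000 - 0.130000)/(0.604689 - (-0.748095))
       = 0.600054
Iteration 2:
  f(0.980000) = 0.604689
  f(0.600054) = 0.051271
  x_3 = 0.600054 - 0.051271×(0.600054 - 0.980000)/(0.051271 - 0.604689)
       = 0.564853
Iteration 3:
  f(0.600054) = 0.051271
  f(0.564853) = -0.003590
  x_4 = 0.564853 - (-0.003590)×(0.564853 - 0.600054)/(-0.003590 - 0.051271)
       = 0.567157
Iteration 4:
  f(0.564853) = -0.003590
  f(0.567157) = 0.000021
  x_5 = 0.567157 - 0.000021×(0.567157 - 0.564853)/(0.000021 - (-0.003590))
       = 0.567143
Iteration 5:
  f(0.567157) = 0.000021
  f(0.567143) = 0.000000
  x_6 = 0.567143 - 0.000000×(0.567143 - 0.567157)/(0.000000 - 0.000021)
       = 0.567143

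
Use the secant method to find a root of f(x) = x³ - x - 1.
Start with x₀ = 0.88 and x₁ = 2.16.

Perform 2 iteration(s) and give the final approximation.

f(x) = x³ - x - 1
x₀ = 0.88, x₁ = 2.16

Secant formula: x_{n+1} = x_n - f(x_n)(x_n - x_{n-1})/(f(x_n) - f(x_{n-1}))

Iteration 1:
  f(0.880000) = -1.198528
  f(2.160000) = 6.917696
  x_2 = 2.160000 - 6.917696×(2.160000 - 0.880000)/(6.917696 - (-1.198528))
       = 1.069018
Iteration 2:
  f(2.160000) = 6.917696
  f(1.069018) = -0.847344
  x_3 = 1.069018 - (-0.847344)×(1.069018 - 2.160000)/(-0.847344 - 6.917696)
       = 1.188070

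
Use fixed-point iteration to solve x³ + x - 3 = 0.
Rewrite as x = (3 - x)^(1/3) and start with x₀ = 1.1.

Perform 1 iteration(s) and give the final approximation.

Equation: x³ + x - 3 = 0
Fixed-point form: x = (3 - x)^(1/3)
x₀ = 1.1

x_1 = g(1.100000) = 1.238562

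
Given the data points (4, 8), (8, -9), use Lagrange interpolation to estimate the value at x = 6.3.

Lagrange interpolation formula:
P(x) = Σ yᵢ × Lᵢ(x)
where Lᵢ(x) = Π_{j≠i} (x - xⱼ)/(xᵢ - xⱼ)

L_0(6.3) = (6.3 - 8)/(4 - 8) = 0.425000
L_1(6.3) = (6.3 - 4)/(8 - 4) = 0.575000

P(6.3) = 8×L_0(6.3) + (-9)×L_1(6.3)
P(6.3) = -1.775000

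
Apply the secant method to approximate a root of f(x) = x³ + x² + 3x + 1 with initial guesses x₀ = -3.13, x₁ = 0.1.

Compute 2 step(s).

f(x) = x³ + x² + 3x + 1
x₀ = -3.13, x₁ = 0.1

Secant formula: x_{n+1} = x_n - f(x_n)(x_n - x_{n-1})/(f(x_n) - f(x_{n-1}))

Iteration 1:
  f(-3.130000) = -29.257397
  f(0.100000) = 1.311000
  x_2 = 0.100000 - 1.311000×(0.100000 - (-3.130000))/(1.311000 - (-29.257397))
       = -0.038526
Iteration 2:
  f(0.100000) = 1.311000
  f(-0.038526) = 0.885848
  x_3 = -0.038526 - 0.885848×(-0.038526 - 0.100000)/(0.885848 - 1.311000)
       = -0.327160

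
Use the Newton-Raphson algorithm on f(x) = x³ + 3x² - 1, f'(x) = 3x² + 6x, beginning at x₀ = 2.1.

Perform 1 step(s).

f(x) = x³ + 3x² - 1
f'(x) = 3x² + 6x
x₀ = 2.1

Newton-Raphson formula: x_{n+1} = x_n - f(x_n)/f'(x_n)

Iteration 1:
  f(2.100000) = 21.491000
  f'(2.100000) = 25.830000
  x_1 = 2.100000 - 21.491000/25.830000 = 1.267983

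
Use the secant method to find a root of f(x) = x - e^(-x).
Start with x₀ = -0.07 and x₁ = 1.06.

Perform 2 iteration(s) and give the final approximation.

f(x) = x - e^(-x)
x₀ = -0.07, x₁ = 1.06

Secant formula: x_{n+1} = x_n - f(x_n)(x_n - x_{n-1})/(f(x_n) - f(x_{n-1}))

Iteration 1:
  f(-0.070000) = -1.142508
  f(1.060000) = 0.713544
  x_2 = 1.060000 - 0.713544×(1.060000 - (-0.070000))/(0.713544 - (-1.142508))
       = 0.625581
Iteration 2:
  f(1.060000) = 0.713544
  f(0.625581) = 0.090630
  x_3 = 0.625581 - 0.090630×(0.625581 - 1.060000)/(0.090630 - 0.713544)
       = 0.562375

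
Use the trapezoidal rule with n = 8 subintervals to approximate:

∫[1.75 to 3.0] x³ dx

f(x) = x³
a = 1.75, b = 3.0, n = 8
h = (b - a)/n = 0.156250

Trapezoidal rule: (h/2)[f(x₀) + 2f(x₁) + 2f(x₂) + ... + f(xₙ)]

x_0 = 1.7500, f(x_0) = 5.359375, coefficient = 1
x_1 = 1.9062, f(x_1) = 6.926910, coefficient = 2
x_2 = 2.0625, f(x_2) = 8.773682, coefficient = 2
x_3 = 2.2188, f(x_3) = 10.922577, coefficient = 2
x_4 = 2.3750, f(x_4) = 13.396484, coefficient = 2
x_5 = 2.5312, f(x_5) = 16.218292, coefficient = 2
x_6 = 2.6875, f(x_6) = 19.410889, coefficient = 2
x_7 = 2.8438, f(x_7) = 22.997162, coefficient = 2
x_8 = 3.0000, f(x_8) = 27.000000, coefficient = 1

I ≈ (0.156250/2) × 229.651367 = 17.941513
Exact value: 17.905273
Error: 0.036240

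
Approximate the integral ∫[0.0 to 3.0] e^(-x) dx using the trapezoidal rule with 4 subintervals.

f(x) = e^(-x)
a = 0.0, b = 3.0, n = 4
h = (b - a)/n = 0.750000

Trapezoidal rule: (h/2)[f(x₀) + 2f(x₁) + 2f(x₂) + ... + f(xₙ)]

x_0 = 0.0000, f(x_0) = 1.000000, coefficient = 1
x_1 = 0.7500, f(x_1) = 0.472367, coefficient = 2
x_2 = 1.5000, f(x_2) = 0.223130, coefficient = 2
x_3 = 2.2500, f(x_3) = 0.105399, coefficient = 2
x_4 = 3.0000, f(x_4) = 0.049787, coefficient = 1

I ≈ (0.750000/2) × 2.651579 = 0.994342
Exact value: 0.950213
Error: 0.044129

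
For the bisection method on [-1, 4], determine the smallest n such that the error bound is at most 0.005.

We need (b-a)/2^n ≤ 0.005
(4 - (-1))/2^n ≤ 0.005
5/2^n ≤ 0.005
2^n ≥ 1000
n ≥ log₂(1000) = 9.97
n ≥ 10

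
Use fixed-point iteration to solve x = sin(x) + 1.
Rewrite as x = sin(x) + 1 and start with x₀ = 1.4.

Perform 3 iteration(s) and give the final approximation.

Equation: x = sin(x) + 1
Fixed-point form: x = sin(x) + 1
x₀ = 1.4

x_1 = g(1.400000) = 1.985450
x_2 = g(1.985450) = 1.915256
x_3 = g(1.915256) = 1.941258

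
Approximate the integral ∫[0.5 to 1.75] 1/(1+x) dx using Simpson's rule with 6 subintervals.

f(x) = 1/(1+x)
a = 0.5, b = 1.75, n = 6
h = (b - a)/n = 0.208333

Simpson's rule: (h/3)[f(x₀) + 4f(x₁) + 2f(x₂) + ... + f(xₙ)]

x_0 = 0.5000, f(x_0) = 0.666667, coefficient = 1
x_1 = 0.7083, f(x_1) = 0.585366, coefficient = 4
x_2 = 0.9167, f(x_2) = 0.521739, coefficient = 2
x_3 = 1.1250, f(x_3) = 0.470588, coefficient = 4
x_4 = 1.3333, f(x_4) = 0.428571, coefficient = 2
x_5 = 1.5417, f(x_5) = 0.393443, coefficient = 4
x_6 = 1.7500, f(x_6) = 0.363636, coefficient = 1

I ≈ (0.208333/3) × 8.728511 = 0.606147
Exact value: 0.606136
Error: 0.000011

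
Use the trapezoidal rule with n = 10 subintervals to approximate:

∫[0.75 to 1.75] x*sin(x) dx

f(x) = x*sin(x)
a = 0.75, b = 1.75, n = 10
h = (b - a)/n = 0.100000

Trapezoidal rule: (h/2)[f(x₀) + 2f(x₁) + 2f(x₂) + ... + f(xₙ)]

x_0 = 0.7500, f(x_0) = 0.511229, coefficient = 1
x_1 = 0.8500, f(x_1) = 0.638588, coefficient = 2
x_2 = 0.9500, f(x_2) = 0.772745, coefficient = 2
x_3 = 1.0500, f(x_3) = 0.910794, coefficient = 2
x_4 = 1.1500, f(x_4) = 1.049679, coefficient = 2
x_5 = 1.2500, f(x_5) = 1.186231, coefficient = 2
x_6 = 1.3500, f(x_6) = 1.317227, coefficient = 2
x_7 = 1.4500, f(x_7) = 1.439434, coefficient = 2
x_8 = 1.5500, f(x_8) = 1.549665, coefficient = 2
x_9 = 1.6500, f(x_9) = 1.644827, coefficient = 2
x_10 = 1.7500, f(x_10) = 1.721975, coefficient = 1

I ≈ (0.100000/2) × 23.251583 = 1.162579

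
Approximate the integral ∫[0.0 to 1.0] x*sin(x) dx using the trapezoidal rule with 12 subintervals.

f(x) = x*sin(x)
a = 0.0, b = 1.0, n = 12
h = (b - a)/n = 0.083333

Trapezoidal rule: (h/2)[f(x₀) + 2f(x₁) + 2f(x₂) + ... + f(xₙ)]

x_0 = 0.0000, f(x_0) = 0.000000, coefficient = 1
x_1 = 0.0833, f(x_1) = 0.006936, coefficient = 2
x_2 = 0.1667, f(x_2) = 0.027649, coefficient = 2
x_3 = 0.2500, f(x_3) = 0.061851, coefficient = 2
x_4 = 0.3333, f(x_4) = 0.109065, coefficient = 2
x_5 = 0.4167, f(x_5) = 0.168631, coefficient = 2
x_6 = 0.5000, f(x_6) = 0.239713, coefficient = 2
x_7 = 0.5833, f(x_7) = 0.321305, coefficient = 2
x_8 = 0.6667, f(x_8) = 0.412247, coefficient = 2
x_9 = 0.7500, f(x_9) = 0.511229, coefficient = 2
x_10 = 0.8333, f(x_10) = 0.616814, coefficient = 2
x_11 = 0.9167, f(x_11) = 0.727446, coefficient = 2
x_12 = 1.0000, f(x_12) = 0.841471, coefficient = 1

I ≈ (0.083333/2) × 7.247245 = 0.301969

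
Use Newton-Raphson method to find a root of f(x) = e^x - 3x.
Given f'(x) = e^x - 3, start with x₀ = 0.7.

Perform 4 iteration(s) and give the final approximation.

f(x) = e^x - 3x
f'(x) = e^x - 3
x₀ = 0.7

Newton-Raphson formula: x_{n+1} = x_n - f(x_n)/f'(x_n)

Iteration 1:
  f(0.700000) = -0.086247
  f'(0.700000) = -0.986247
  x_1 = 0.700000 - (-0.086247)/(-0.986247) = 0.612550
Iteration 2:
  f(0.612550) = 0.007480
  f'(0.612550) = -1.154869
  x_2 = 0.612550 - 0.007480/(-1.154869) = 0.619027
Iteration 3:
  f(0.619027) = 0.000039
  f'(0.619027) = -1.142879
  x_3 = 0.619027 - 0.000039/(-1.142879) = 0.619061
Iteration 4:
  f(0.619061) = 0.000000
  f'(0.619061) = -1.142816
  x_4 = 0.619061 - 0.000000/(-1.142816) = 0.619061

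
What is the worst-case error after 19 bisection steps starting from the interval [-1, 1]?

Bisection error bound: |error| ≤ (b-a)/2^n
|error| ≤ (1 - (-1))/2^19 = 2/2^19
|error| ≤ 0.0000038147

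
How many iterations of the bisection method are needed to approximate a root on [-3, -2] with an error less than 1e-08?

We need (b-a)/2^n ≤ 1e-08
(-2 - (-3))/2^n ≤ 1e-08
1/2^n ≤ 1e-08
2^n ≥ 100000000
n ≥ log₂(100000000) = 26.58
n ≥ 27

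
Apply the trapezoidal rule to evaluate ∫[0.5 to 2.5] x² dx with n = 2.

f(x) = x²
a = 0.5, b = 2.5, n = 2
h = (b - a)/n = 1.000000

Trapezoidal rule: (h/2)[f(x₀) + 2f(x₁) + 2f(x₂) + ... + f(xₙ)]

x_0 = 0.5000, f(x_0) = 0.250000, coefficient = 1
x_1 = 1.5000, f(x_1) = 2.250000, coefficient = 2
x_2 = 2.5000, f(x_2) = 6.250000, coefficient = 1

I ≈ (1.000000/2) × 11.000000 = 5.500000
Exact value: 5.166667
Error: 0.333333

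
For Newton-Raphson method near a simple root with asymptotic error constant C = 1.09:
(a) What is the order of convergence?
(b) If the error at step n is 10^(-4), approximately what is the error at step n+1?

(a) Newton-Raphson has quadratic (order 2) convergence near simple roots.
    This means |e_{n+1}| ≈ C|e_n|².

(b) With |e_n| = 10^(-4) and C = 1.09:
    |e_{n+1}| ≈ 1.09 × (10^(-4))² = 1.09 × 10^(-8)

(a) 2 (quadratic); (b) |e_{n+1}| ≈ 1.090e-08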